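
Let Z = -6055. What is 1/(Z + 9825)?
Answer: 1/3770 ≈ 0.00026525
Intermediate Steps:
1/(Z + 9825) = 1/(-6055 + 9825) = 1/3770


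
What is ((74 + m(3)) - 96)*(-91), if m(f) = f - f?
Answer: 2002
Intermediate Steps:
m(f) = 0
((74 + m(3)) - 96)*(-91) = ((74 + 0) - 96)*(-91) = (74 - 96)*(-91) = -22*(-91) = 2002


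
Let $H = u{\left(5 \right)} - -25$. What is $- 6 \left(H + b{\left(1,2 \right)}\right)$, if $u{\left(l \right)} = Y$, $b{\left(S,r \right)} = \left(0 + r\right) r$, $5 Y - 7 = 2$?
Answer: $- \frac{924}{5} \approx -184.8$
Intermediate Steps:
$Y = \frac{9}{5}$ ($Y = \frac{7}{5} + \frac{1}{5} \cdot 2 = \frac{7}{5} + \frac{2}{5} = \frac{9}{5} \approx 1.8$)
$b{\left(S,r \right)} = r^{2}$ ($b{\left(S,r \right)} = r r = r^{2}$)
$u{\left(l \right)} = \frac{9}{5}$
$H = \frac{134}{5}$ ($H = \frac{9}{5} - -25 = \frac{9}{5} + 25 = \frac{134}{5} \approx 26.8$)
$- 6 \left(H + b{\left(1,2 \right)}\right) = - 6 \left(\frac{134}{5} + 2^{2}\right) = - 6 \left(\frac{134}{5} + 4\right) = \left(-6\right) \frac{154}{5} = - \frac{924}{5}$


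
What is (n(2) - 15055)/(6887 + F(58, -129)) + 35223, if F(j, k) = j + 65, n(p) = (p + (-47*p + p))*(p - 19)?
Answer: 49379941/1402 ≈ 35221.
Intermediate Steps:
n(p) = -45*p*(-19 + p) (n(p) = (p - 46*p)*(-19 + p) = (-45*p)*(-19 + p) = -45*p*(-19 + p))
F(j, k) = 65 + j
(n(2) - 15055)/(6887 + F(58, -129)) + 35223 = (45*2*(19 - 1*2) - 15055)/(6887 + (65 + 58)) + 35223 = (45*2*(19 - 2) - 15055)/(6887 + 123) + 35223 = (45*2*17 - 15055)/7010 + 35223 = (1530 - 15055)*(1/7010) + 35223 = -13525*1/7010 + 35223 = -2705/1402 + 35223 = 49379941/1402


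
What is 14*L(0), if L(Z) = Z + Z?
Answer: 0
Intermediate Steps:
L(Z) = 2*Z
14*L(0) = 14*(2*0) = 14*0 = 0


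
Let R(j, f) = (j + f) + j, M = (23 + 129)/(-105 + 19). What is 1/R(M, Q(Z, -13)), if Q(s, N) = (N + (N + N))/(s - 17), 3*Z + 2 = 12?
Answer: -1763/1201 ≈ -1.4679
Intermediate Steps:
Z = 10/3 (Z = -⅔ + (⅓)*12 = -⅔ + 4 = 10/3 ≈ 3.3333)
M = -76/43 (M = 152/(-86) = 152*(-1/86) = -76/43 ≈ -1.7674)
Q(s, N) = 3*N/(-17 + s) (Q(s, N) = (N + 2*N)/(-17 + s) = (3*N)/(-17 + s) = 3*N/(-17 + s))
R(j, f) = f + 2*j (R(j, f) = (f + j) + j = f + 2*j)
1/R(M, Q(Z, -13)) = 1/(3*(-13)/(-17 + 10/3) + 2*(-76/43)) = 1/(3*(-13)/(-41/3) - 152/43) = 1/(3*(-13)*(-3/41) - 152/43) = 1/(117/41 - 152/43) = 1/(-1201/1763) = -1763/1201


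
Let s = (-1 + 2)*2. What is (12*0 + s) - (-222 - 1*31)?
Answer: 255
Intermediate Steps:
s = 2 (s = 1*2 = 2)
(12*0 + s) - (-222 - 1*31) = (12*0 + 2) - (-222 - 1*31) = (0 + 2) - (-222 - 31) = 2 - 1*(-253) = 2 + 253 = 255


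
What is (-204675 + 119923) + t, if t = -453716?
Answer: -538468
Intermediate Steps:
(-204675 + 119923) + t = (-204675 + 119923) - 453716 = -84752 - 453716 = -538468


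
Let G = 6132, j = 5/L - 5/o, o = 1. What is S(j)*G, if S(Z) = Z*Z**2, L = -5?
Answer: -1324512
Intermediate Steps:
j = -6 (j = 5/(-5) - 5/1 = 5*(-1/5) - 5*1 = -1 - 5 = -6)
S(Z) = Z**3
S(j)*G = (-6)**3*6132 = -216*6132 = -1324512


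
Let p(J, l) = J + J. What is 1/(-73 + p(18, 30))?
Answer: -1/37 ≈ -0.027027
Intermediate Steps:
p(J, l) = 2*J
1/(-73 + p(18, 30)) = 1/(-73 + 2*18) = 1/(-73 + 36) = 1/(-37) = -1/37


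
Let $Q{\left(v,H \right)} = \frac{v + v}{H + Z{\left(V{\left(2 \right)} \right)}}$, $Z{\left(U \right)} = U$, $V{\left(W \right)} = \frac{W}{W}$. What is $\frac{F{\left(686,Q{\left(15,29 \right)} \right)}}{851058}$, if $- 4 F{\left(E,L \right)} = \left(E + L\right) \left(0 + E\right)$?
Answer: $- \frac{78547}{567372} \approx -0.13844$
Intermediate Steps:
$V{\left(W \right)} = 1$
$Q{\left(v,H \right)} = \frac{2 v}{1 + H}$ ($Q{\left(v,H \right)} = \frac{v + v}{H + 1} = \frac{2 v}{1 + H}$)
$F{\left(E,L \right)} = - \frac{E \left(E + L\right)}{4}$ ($F{\left(E,L \right)} = - \frac{\left(E + L\right) \left(0 + E\right)}{4} = - \frac{\left(E + L\right) E}{4} = - \frac{E \left(E + L\right)}{4}$)
$\frac{F{\left(686,Q{\left(15,29 \right)} \right)}}{851058} = \frac{\left(- \frac{1}{4}\right) 686 \left(686 + 2 \cdot 15 \frac{1}{1 + 29}\right)}{851058} = \left(- \frac{1}{4}\right) 686 \left(686 + 2 \cdot 15 \cdot \frac{1}{30}\right) \frac{1}{851058} = \left(- \frac{1}{4}\right) 686 \left(686 + 1\right) \frac{1}{851058} = \left(- \frac{1}{4}\right) 686 \cdot 687 \cdot \frac{1}{851058} = \left(- \frac{235641}{2}\right) \frac{1}{851058} = - \frac{78547}{567372}$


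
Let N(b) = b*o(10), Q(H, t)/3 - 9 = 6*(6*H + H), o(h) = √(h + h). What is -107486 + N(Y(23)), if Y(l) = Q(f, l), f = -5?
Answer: -107486 - 1206*√5 ≈ -1.1018e+5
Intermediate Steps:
o(h) = √2*√h (o(h) = √(2*h) = √2*√h)
Q(H, t) = 27 + 126*H (Q(H, t) = 27 + 3*(6*(6*H + H)) = 27 + 3*(6*(7*H)) = 27 + 3*(42*H) = 27 + 126*H)
Y(l) = -603 (Y(l) = 27 + 126*(-5) = 27 - 630 = -603)
N(b) = 2*b*√5 (N(b) = b*(√2*√10) = b*(2*√5) = 2*b*√5)
-107486 + N(Y(23)) = -107486 + 2*(-603)*√5 = -107486 - 1206*√5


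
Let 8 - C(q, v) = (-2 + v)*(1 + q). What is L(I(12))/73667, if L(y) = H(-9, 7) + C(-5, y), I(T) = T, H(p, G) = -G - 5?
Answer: 36/73667 ≈ 0.00048869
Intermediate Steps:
H(p, G) = -5 - G
C(q, v) = 8 - (1 + q)*(-2 + v) (C(q, v) = 8 - (-2 + v)*(1 + q) = 8 - (1 + q)*(-2 + v))
L(y) = -12 + 4*y (L(y) = (-5 - 1*7) + (10 - y + 2*(-5) - 1*(-5)*y) = (-5 - 7) + (10 - y - 10 + 5*y) = -12 + 4*y)
L(I(12))/73667 = (-12 + 4*12)/73667 = (-12 + 48)*(1/73667) = 36*(1/73667) = 36/73667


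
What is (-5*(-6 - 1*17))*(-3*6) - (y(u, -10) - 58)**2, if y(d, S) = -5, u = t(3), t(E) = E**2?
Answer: -6039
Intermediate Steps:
u = 9 (u = 3**2 = 9)
(-5*(-6 - 1*17))*(-3*6) - (y(u, -10) - 58)**2 = (-5*(-6 - 1*17))*(-3*6) - (-5 - 58)**2 = -5*(-6 - 17)*(-18) - 1*(-63)**2 = -5*(-23)*(-18) - 1*3969 = 115*(-18) - 3969 = -2070 - 3969 = -6039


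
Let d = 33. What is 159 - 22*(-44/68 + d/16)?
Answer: 17389/136 ≈ 127.86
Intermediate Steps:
159 - 22*(-44/68 + d/16) = 159 - 22*(-44/68 + 33/16) = 159 - 22*(-44*1/68 + 33*(1/16)) = 159 - 22*(-11/17 + 33/16) = 159 - 22*385/272 = 159 - 4235/136 = 17389/136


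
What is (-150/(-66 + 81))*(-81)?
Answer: 810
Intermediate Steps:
(-150/(-66 + 81))*(-81) = (-150/15)*(-81) = ((1/15)*(-150))*(-81) = -10*(-81) = 810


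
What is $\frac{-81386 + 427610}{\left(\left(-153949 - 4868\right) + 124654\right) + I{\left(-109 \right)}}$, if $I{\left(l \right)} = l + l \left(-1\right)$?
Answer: $- \frac{346224}{34163} \approx -10.134$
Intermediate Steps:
$I{\left(l \right)} = 0$ ($I{\left(l \right)} = l - l = 0$)
$\frac{-81386 + 427610}{\left(\left(-153949 - 4868\right) + 124654\right) + I{\left(-109 \right)}} = \frac{-81386 + 427610}{\left(\left(-153949 - 4868\right) + 124654\right) + 0} = \frac{346224}{\left(-158817 + 124654\right) + 0} = \frac{346224}{-34163 + 0} = \frac{346224}{-34163} = 346224 \left(- \frac{1}{34163}\right) = - \frac{346224}{34163}$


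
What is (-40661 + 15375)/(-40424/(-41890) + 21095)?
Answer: -529615270/441854987 ≈ -1.1986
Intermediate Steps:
(-40661 + 15375)/(-40424/(-41890) + 21095) = -25286/(-40424*(-1/41890) + 21095) = -25286/(20212/20945 + 21095) = -25286/441854987/20945 = -25286*20945/441854987 = -529615270/441854987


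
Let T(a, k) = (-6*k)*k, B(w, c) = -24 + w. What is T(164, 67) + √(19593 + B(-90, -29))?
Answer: -26934 + √19479 ≈ -26794.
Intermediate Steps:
T(a, k) = -6*k²
T(164, 67) + √(19593 + B(-90, -29)) = -6*67² + √(19593 + (-24 - 90)) = -6*4489 + √(19593 - 114) = -26934 + √19479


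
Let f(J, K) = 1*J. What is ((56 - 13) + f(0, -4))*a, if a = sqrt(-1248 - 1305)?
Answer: 43*I*sqrt(2553) ≈ 2172.7*I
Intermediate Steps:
f(J, K) = J
a = I*sqrt(2553) (a = sqrt(-2553) = I*sqrt(2553) ≈ 50.527*I)
((56 - 13) + f(0, -4))*a = ((56 - 13) + 0)*(I*sqrt(2553)) = (43 + 0)*(I*sqrt(2553)) = 43*(I*sqrt(2553)) = 43*I*sqrt(2553)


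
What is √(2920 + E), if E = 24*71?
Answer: 68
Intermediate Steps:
E = 1704
√(2920 + E) = √(2920 + 1704) = √4624 = 68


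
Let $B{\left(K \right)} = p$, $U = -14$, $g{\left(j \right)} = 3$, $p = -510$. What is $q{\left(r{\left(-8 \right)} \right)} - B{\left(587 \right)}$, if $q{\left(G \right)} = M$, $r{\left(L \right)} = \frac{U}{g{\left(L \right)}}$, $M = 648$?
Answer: $1158$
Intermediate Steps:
$r{\left(L \right)} = - \frac{14}{3}$
$q{\left(G \right)} = 648$
$B{\left(K \right)} = -510$
$q{\left(r{\left(-8 \right)} \right)} - B{\left(587 \right)} = 648 - -510 = 648 + 510 = 1158$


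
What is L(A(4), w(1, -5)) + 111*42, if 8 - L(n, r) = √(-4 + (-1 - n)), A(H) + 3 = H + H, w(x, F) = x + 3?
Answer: 4670 - I*√10 ≈ 4670.0 - 3.1623*I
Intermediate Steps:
w(x, F) = 3 + x
A(H) = -3 + 2*H (A(H) = -3 + (H + H) = -3 + 2*H)
L(n, r) = 8 - √(-5 - n) (L(n, r) = 8 - √(-4 + (-1 - n)) = 8 - √(-5 - n))
L(A(4), w(1, -5)) + 111*42 = (8 - √(-5 - (-3 + 2*4))) + 111*42 = (8 - √(-5 - (-3 + 8))) + 4662 = (8 - √(-5 - 1*5)) + 4662 = (8 - √(-5 - 5)) + 4662 = (8 - √(-10)) + 4662 = (8 - I*√10) + 4662 = 4670 - I*√10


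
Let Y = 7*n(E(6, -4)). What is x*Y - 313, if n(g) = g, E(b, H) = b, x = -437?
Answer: -18667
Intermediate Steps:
Y = 42 (Y = 7*6 = 42)
x*Y - 313 = -437*42 - 313 = -18354 - 313 = -18667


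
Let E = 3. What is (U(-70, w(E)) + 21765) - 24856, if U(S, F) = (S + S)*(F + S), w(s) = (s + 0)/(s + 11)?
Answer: 6679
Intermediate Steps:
w(s) = s/(11 + s)
U(S, F) = 2*S*(F + S) (U(S, F) = (2*S)*(F + S) = 2*S*(F + S))
(U(-70, w(E)) + 21765) - 24856 = (2*(-70)*(3/(11 + 3) - 70) + 21765) - 24856 = (2*(-70)*(3/14 - 70) + 21765) - 24856 = (2*(-70)*(-977/14) + 21765) - 24856 = (9770 + 21765) - 24856 = 31535 - 24856 = 6679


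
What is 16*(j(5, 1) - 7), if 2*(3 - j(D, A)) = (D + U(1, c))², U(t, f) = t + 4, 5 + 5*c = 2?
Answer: -864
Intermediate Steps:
c = -⅗ (c = -1 + (⅕)*2 = -1 + ⅖ = -⅗ ≈ -0.60000)
U(t, f) = 4 + t
j(D, A) = 3 - (5 + D)²/2 (j(D, A) = 3 - (D + (4 + 1))²/2 = 3 - (D + 5)²/2 = 3 - (5 + D)²/2)
16*(j(5, 1) - 7) = 16*((3 - (5 + 5)²/2) - 7) = 16*((3 - ½*10²) - 7) = 16*((3 - ½*100) - 7) = 16*((3 - 50) - 7) = 16*(-47 - 7) = 16*(-54) = -864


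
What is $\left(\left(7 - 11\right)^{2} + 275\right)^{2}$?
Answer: $84681$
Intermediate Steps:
$\left(\left(7 - 11\right)^{2} + 275\right)^{2} = \left(\left(-4\right)^{2} + 275\right)^{2} = \left(16 + 275\right)^{2} = 291^{2} = 84681$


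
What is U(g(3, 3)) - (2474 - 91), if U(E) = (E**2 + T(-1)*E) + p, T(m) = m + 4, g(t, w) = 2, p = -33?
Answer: -2406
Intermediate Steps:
T(m) = 4 + m
U(E) = -33 + E**2 + 3*E (U(E) = (E**2 + (4 - 1)*E) - 33 = (E**2 + 3*E) - 33 = -33 + E**2 + 3*E)
U(g(3, 3)) - (2474 - 91) = (-33 + 2**2 + 3*2) - (2474 - 91) = (-33 + 4 + 6) - 1*2383 = -23 - 2383 = -2406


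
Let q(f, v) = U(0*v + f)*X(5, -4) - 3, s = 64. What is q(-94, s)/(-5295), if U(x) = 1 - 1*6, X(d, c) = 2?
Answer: 13/5295 ≈ 0.0024551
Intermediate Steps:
U(x) = -5 (U(x) = 1 - 6 = -5)
q(f, v) = -13 (q(f, v) = -5*2 - 3 = -10 - 3 = -13)
q(-94, s)/(-5295) = -13/(-5295) = -13*(-1/5295) = 13/5295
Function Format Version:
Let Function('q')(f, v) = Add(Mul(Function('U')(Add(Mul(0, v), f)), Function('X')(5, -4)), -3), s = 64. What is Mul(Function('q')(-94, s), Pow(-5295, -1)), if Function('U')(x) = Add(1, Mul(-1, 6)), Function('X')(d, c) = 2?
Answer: Rational(13, 5295) ≈ 0.0024551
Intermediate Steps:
Function('U')(x) = -5 (Function('U')(x) = Add(1, -6) = -5)
Function('q')(f, v) = -13 (Function('q')(f, v) = Add(Mul(-5, 2), -3) = Add(-10, -3) = -13)
Mul(Function('q')(-94, s), Pow(-5295, -1)) = Mul(-13, Pow(-5295, -1)) = Mul(-13, Rational(-1, 5295)) = Rational(13, 5295)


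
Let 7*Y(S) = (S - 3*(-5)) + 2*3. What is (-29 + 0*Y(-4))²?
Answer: 841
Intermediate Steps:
Y(S) = 3 + S/7 (Y(S) = ((S - 3*(-5)) + 2*3)/7 = ((S + 15) + 6)/7 = ((15 + S) + 6)/7 = (21 + S)/7 = 3 + S/7)
(-29 + 0*Y(-4))² = (-29 + 0*(3 + (⅐)*(-4)))² = (-29 + 0*(3 - 4/7))² = (-29 + 0*(17/7))² = (-29 + 0)² = (-29)² = 841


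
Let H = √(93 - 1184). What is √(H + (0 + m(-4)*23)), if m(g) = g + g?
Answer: √(-184 + I*√1091) ≈ 1.2127 + 13.619*I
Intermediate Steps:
m(g) = 2*g
H = I*√1091 (H = √(-1091) = I*√1091 ≈ 33.03*I)
√(H + (0 + m(-4)*23)) = √(I*√1091 + (0 + (2*(-4))*23)) = √(I*√1091 + (0 - 8*23)) = √(I*√1091 + (0 - 184)) = √(I*√1091 - 184) = √(-184 + I*√1091)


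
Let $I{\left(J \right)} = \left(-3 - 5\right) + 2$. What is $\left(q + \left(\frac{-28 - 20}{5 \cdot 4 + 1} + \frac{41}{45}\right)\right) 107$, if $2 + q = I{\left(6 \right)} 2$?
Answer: $- \frac{518201}{315} \approx -1645.1$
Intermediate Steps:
$I{\left(J \right)} = -6$ ($I{\left(J \right)} = -8 + 2 = -6$)
$q = -14$ ($q = -2 - 12 = -14$)
$\left(q + \left(\frac{-28 - 20}{5 \cdot 4 + 1} + \frac{41}{45}\right)\right) 107 = \left(-14 + \left(\frac{-28 - 20}{5 \cdot 4 + 1} + \frac{41}{45}\right)\right) 107 = \left(-14 + \left(\frac{-28 - 20}{20 + 1} + 41 \cdot \frac{1}{45}\right)\right) 107 = \left(-14 + \left(- \frac{48}{21} + \frac{41}{45}\right)\right) 107 = \left(-14 + \left(\left(-48\right) \frac{1}{21} + \frac{41}{45}\right)\right) 107 = \left(-14 + \left(- \frac{16}{7} + \frac{41}{45}\right)\right) 107 = \left(-14 - \frac{433}{315}\right) 107 = \left(- \frac{4843}{315}\right) 107 = - \frac{518201}{315}$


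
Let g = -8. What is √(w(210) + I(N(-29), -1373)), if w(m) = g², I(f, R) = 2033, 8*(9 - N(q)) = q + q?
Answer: 3*√233 ≈ 45.793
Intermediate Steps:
N(q) = 9 - q/4 (N(q) = 9 - (q + q)/8 = 9 - q/4)
w(m) = 64 (w(m) = (-8)² = 64)
√(w(210) + I(N(-29), -1373)) = √(64 + 2033) = √2097 = 3*√233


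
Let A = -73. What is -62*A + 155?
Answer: 4681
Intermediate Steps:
-62*A + 155 = -62*(-73) + 155 = 4526 + 155 = 4681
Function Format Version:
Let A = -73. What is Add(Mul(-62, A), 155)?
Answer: 4681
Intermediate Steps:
Add(Mul(-62, A), 155) = Add(Mul(-62, -73), 155) = Add(4526, 155) = 4681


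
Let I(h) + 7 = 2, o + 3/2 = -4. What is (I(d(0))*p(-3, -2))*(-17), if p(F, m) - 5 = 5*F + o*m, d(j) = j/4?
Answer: 85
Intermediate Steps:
d(j) = j/4 (d(j) = j*(1/4) = j/4)
o = -11/2 (o = -3/2 - 4 = -11/2 ≈ -5.5000)
I(h) = -5 (I(h) = -7 + 2 = -5)
p(F, m) = 5 + 5*F - 11*m/2 (p(F, m) = 5 + (5*F - 11*m/2) = 5 + 5*F - 11*m/2)
(I(d(0))*p(-3, -2))*(-17) = -5*(5 + 5*(-3) - 11/2*(-2))*(-17) = -5*(5 - 15 + 11)*(-17) = -5*1*(-17) = -5*(-17) = 85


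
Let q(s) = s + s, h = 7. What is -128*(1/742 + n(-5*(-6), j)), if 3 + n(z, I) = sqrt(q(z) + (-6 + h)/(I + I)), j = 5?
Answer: 142400/371 - 64*sqrt(6010)/5 ≈ -608.48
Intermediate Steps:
q(s) = 2*s
n(z, I) = -3 + sqrt(1/(2*I) + 2*z) (n(z, I) = -3 + sqrt(2*z + (-6 + 7)/(I + I)) = -3 + sqrt(2*z + 1/(2*I)) = -3 + sqrt(1/(2*I) + 2*z))
-128*(1/742 + n(-5*(-6), j)) = -128*(1/742 + (-3 + sqrt(2/5 + 8*(-5*(-6)))/2)) = -128*(1/742 + (-3 + sqrt(2*(1/5) + 8*30)/2)) = -128*(1/742 + (-3 + sqrt(2/5 + 240)/2)) = -128*(1/742 + (-3 + sqrt(1202/5)/2)) = -128*(1/742 + (-3 + (sqrt(6010)/5)/2)) = -128*(1/742 + (-3 + sqrt(6010)/10)) = -128*(-2225/742 + sqrt(6010)/10) = 142400/371 - 64*sqrt(6010)/5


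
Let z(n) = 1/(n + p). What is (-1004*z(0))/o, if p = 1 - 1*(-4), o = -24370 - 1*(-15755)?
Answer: 1004/43075 ≈ 0.023308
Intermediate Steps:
o = -8615 (o = -24370 + 15755 = -8615)
p = 5 (p = 1 + 4 = 5)
z(n) = 1/(5 + n) (z(n) = 1/(n + 5) = 1/(5 + n))
(-1004*z(0))/o = -1004/(5 + 0)/(-8615) = -1004/5*(-1/8615) = 1004/43075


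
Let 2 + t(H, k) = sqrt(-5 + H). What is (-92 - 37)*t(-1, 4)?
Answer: 258 - 129*I*sqrt(6) ≈ 258.0 - 315.98*I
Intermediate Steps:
t(H, k) = -2 + sqrt(-5 + H)
(-92 - 37)*t(-1, 4) = (-92 - 37)*(-2 + sqrt(-5 - 1)) = -129*(-2 + sqrt(-6)) = -129*(-2 + I*sqrt(6)) = 258 - 129*I*sqrt(6)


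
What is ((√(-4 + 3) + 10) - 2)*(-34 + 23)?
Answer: -88 - 11*I ≈ -88.0 - 11.0*I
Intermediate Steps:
((√(-4 + 3) + 10) - 2)*(-34 + 23) = ((√(-1) + 10) - 2)*(-11) = ((I + 10) - 2)*(-11) = ((10 + I) - 2)*(-11) = (8 + I)*(-11) = -88 - 11*I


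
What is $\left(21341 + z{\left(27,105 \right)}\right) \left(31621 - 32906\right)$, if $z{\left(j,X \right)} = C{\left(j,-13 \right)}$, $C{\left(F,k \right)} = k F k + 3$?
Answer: $-33290495$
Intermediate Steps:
$C{\left(F,k \right)} = 3 + F k^{2}$ ($C{\left(F,k \right)} = F k k + 3 = F k^{2} + 3 = 3 + F k^{2}$)
$z{\left(j,X \right)} = 3 + 169 j$ ($z{\left(j,X \right)} = 3 + j \left(-13\right)^{2} = 3 + j 169 = 3 + 169 j$)
$\left(21341 + z{\left(27,105 \right)}\right) \left(31621 - 32906\right) = \left(21341 + \left(3 + 169 \cdot 27\right)\right) \left(31621 - 32906\right) = \left(21341 + \left(3 + 4563\right)\right) \left(-1285\right) = \left(21341 + 4566\right) \left(-1285\right) = 25907 \left(-1285\right) = -33290495$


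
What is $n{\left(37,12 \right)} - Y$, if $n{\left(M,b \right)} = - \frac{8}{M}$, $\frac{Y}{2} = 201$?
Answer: $- \frac{14882}{37} \approx -402.22$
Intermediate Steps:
$Y = 402$ ($Y = 2 \cdot 201 = 402$)
$n{\left(37,12 \right)} - Y = - \frac{8}{37} - 402 = - \frac{14882}{37}$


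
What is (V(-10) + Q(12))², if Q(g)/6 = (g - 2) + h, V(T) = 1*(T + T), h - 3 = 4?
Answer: 6724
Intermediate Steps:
h = 7 (h = 3 + 4 = 7)
V(T) = 2*T (V(T) = 1*(2*T) = 2*T)
Q(g) = 30 + 6*g (Q(g) = 6*((g - 2) + 7) = 6*((-2 + g) + 7) = 6*(5 + g) = 30 + 6*g)
(V(-10) + Q(12))² = (2*(-10) + (30 + 6*12))² = (-20 + (30 + 72))² = (-20 + 102)² = 82² = 6724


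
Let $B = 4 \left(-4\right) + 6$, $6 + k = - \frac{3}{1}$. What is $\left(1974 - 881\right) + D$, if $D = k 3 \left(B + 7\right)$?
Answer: $1174$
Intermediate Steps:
$k = -9$ ($k = -6 - \frac{3}{1} = -6 - 3 \cdot 1 = -6 - 3 = -9$)
$B = -10$ ($B = -16 + 6 = -10$)
$D = 81$ ($D = \left(-9\right) 3 \left(-10 + 7\right) = \left(-27\right) \left(-3\right) = 81$)
$\left(1974 - 881\right) + D = \left(1974 - 881\right) + 81 = 1093 + 81 = 1174$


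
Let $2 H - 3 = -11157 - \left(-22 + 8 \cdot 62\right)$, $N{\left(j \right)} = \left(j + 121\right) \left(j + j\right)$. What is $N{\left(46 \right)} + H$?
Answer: $9550$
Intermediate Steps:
$N{\left(j \right)} = 2 j \left(121 + j\right)$ ($N{\left(j \right)} = \left(121 + j\right) 2 j = 2 j \left(121 + j\right)$)
$H = -5814$ ($H = \frac{3}{2} + \frac{-11157 - \left(-22 + 8 \cdot 62\right)}{2} = \frac{3}{2} + \frac{-11157 - \left(-22 + 496\right)}{2} = \frac{3}{2} + \frac{-11157 - 474}{2} = \frac{3}{2} + \frac{1}{2} \left(-11631\right) = \frac{3}{2} - \frac{11631}{2} = -5814$)
$N{\left(46 \right)} + H = 2 \cdot 46 \left(121 + 46\right) - 5814 = 2 \cdot 46 \cdot 167 - 5814 = 15364 - 5814 = 9550$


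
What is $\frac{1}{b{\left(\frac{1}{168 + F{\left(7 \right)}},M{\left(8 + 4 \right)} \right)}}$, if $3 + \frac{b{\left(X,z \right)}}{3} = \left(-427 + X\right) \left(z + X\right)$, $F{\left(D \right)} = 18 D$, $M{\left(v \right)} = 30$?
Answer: $- \frac{28812}{1107621185} \approx -2.6013 \cdot 10^{-5}$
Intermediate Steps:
$b{\left(X,z \right)} = -9 + 3 \left(-427 + X\right) \left(X + z\right)$ ($b{\left(X,z \right)} = -9 + 3 \left(-427 + X\right) \left(z + X\right) = -9 + 3 \left(-427 + X\right) \left(X + z\right)$)
$\frac{1}{b{\left(\frac{1}{168 + F{\left(7 \right)}},M{\left(8 + 4 \right)} \right)}} = \frac{1}{-9 - \frac{1281}{168 + 18 \cdot 7} - 38430 + 3 \left(\frac{1}{168 + 18 \cdot 7}\right)^{2} + 3 \frac{1}{168 + 18 \cdot 7} \cdot 30} = \frac{1}{-9 - \frac{1281}{168 + 126} - 38430 + 3 \left(\frac{1}{168 + 126}\right)^{2} + 3 \frac{1}{168 + 126} \cdot 30} = \frac{1}{-9 - \frac{1281}{294} - 38430 + 3 \left(\frac{1}{294}\right)^{2} + 3 \cdot \frac{1}{294} \cdot 30} = \frac{1}{-9 - \frac{61}{14} - 38430 + \frac{3}{86436} + 3 \cdot \frac{1}{294} \cdot 30} = \frac{1}{-9 - \frac{61}{14} - 38430 + 3 \cdot \frac{1}{86436} + \frac{15}{49}} = \frac{1}{-9 - \frac{61}{14} - 38430 + \frac{1}{28812} + \frac{15}{49}} = \frac{1}{- \frac{1107621185}{28812}} = - \frac{28812}{1107621185}$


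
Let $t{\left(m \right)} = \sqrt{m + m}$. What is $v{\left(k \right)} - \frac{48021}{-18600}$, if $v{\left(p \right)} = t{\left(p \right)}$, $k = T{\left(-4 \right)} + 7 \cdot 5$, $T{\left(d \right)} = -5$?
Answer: $\frac{16007}{6200} + 2 \sqrt{15} \approx 10.328$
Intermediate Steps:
$t{\left(m \right)} = \sqrt{2} \sqrt{m}$ ($t{\left(m \right)} = \sqrt{2 m} = \sqrt{2} \sqrt{m}$)
$k = 30$ ($k = -5 + 7 \cdot 5 = -5 + 35 = 30$)
$v{\left(p \right)} = \sqrt{2} \sqrt{p}$
$v{\left(k \right)} - \frac{48021}{-18600} = \sqrt{2} \sqrt{30} - \frac{48021}{-18600} = 2 \sqrt{15} - - \frac{16007}{6200} = 2 \sqrt{15} + \frac{16007}{6200} = \frac{16007}{6200} + 2 \sqrt{15}$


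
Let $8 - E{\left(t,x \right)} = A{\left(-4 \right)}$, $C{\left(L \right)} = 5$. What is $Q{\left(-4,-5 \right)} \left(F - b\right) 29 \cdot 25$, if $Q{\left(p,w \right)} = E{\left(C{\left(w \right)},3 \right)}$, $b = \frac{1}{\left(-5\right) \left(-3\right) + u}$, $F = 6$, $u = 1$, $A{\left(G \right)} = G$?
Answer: $\frac{206625}{4} \approx 51656.0$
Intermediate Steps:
$E{\left(t,x \right)} = 12$ ($E{\left(t,x \right)} = 8 - -4 = 8 + 4 = 12$)
$b = \frac{1}{16}$ ($b = \frac{1}{\left(-5\right) \left(-3\right) + 1} = \frac{1}{15 + 1} = \frac{1}{16} \approx 0.0625$)
$Q{\left(p,w \right)} = 12$
$Q{\left(-4,-5 \right)} \left(F - b\right) 29 \cdot 25 = 12 \left(6 - \frac{1}{16}\right) 29 \cdot 25 = 12 \cdot \frac{95}{16} \cdot 29 \cdot 25 = \frac{285}{4} \cdot 29 \cdot 25 = \frac{8265}{4} \cdot 25 = \frac{206625}{4}$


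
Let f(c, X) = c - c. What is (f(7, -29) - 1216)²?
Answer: 1478656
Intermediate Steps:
f(c, X) = 0
(f(7, -29) - 1216)² = (0 - 1216)² = (-1216)² = 1478656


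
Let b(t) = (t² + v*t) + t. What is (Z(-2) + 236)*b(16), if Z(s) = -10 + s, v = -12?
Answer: 17920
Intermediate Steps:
b(t) = t² - 11*t (b(t) = (t² - 12*t) + t = t² - 11*t)
(Z(-2) + 236)*b(16) = ((-10 - 2) + 236)*(16*(-11 + 16)) = (-12 + 236)*(16*5) = 224*80 = 17920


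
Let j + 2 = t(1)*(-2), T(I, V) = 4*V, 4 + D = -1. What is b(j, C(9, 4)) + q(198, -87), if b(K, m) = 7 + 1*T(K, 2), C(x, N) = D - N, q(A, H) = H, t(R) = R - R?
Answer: -72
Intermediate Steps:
t(R) = 0
D = -5 (D = -4 - 1 = -5)
C(x, N) = -5 - N
j = -2 (j = -2 + 0*(-2) = -2 + 0 = -2)
b(K, m) = 15 (b(K, m) = 7 + 1*(4*2) = 7 + 1*8 = 7 + 8 = 15)
b(j, C(9, 4)) + q(198, -87) = 15 - 87 = -72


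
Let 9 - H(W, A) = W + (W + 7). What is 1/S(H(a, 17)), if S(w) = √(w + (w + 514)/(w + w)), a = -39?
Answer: 4*√33485/6697 ≈ 0.10930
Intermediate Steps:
H(W, A) = 2 - 2*W (H(W, A) = 9 - (W + (W + 7)) = 9 - (W + (7 + W)) = 9 - (7 + 2*W) = 9 + (-7 - 2*W) = 2 - 2*W)
S(w) = √(w + (514 + w)/(2*w)) (S(w) = √(w + (514 + w)/((2*w))) = √(w + (514 + w)*(1/(2*w))) = √(w + (514 + w)/(2*w)))
1/S(H(a, 17)) = 1/(√(2 + 4*(2 - 2*(-39)) + 1028/(2 - 2*(-39)))/2) = 1/(√(2 + 4*(2 + 78) + 1028/(2 + 78))/2) = 1/(√(2 + 4*80 + 1028/80)/2) = 1/(√(2 + 320 + 1028*(1/80))/2) = 1/(√(2 + 320 + 257/20)/2) = 1/(√(6697/20)/2) = 1/((√33485/10)/2) = 1/(√33485/20) = 4*√33485/6697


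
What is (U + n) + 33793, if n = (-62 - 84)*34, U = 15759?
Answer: 44588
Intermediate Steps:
n = -4964 (n = -146*34 = -4964)
(U + n) + 33793 = (15759 - 4964) + 33793 = 10795 + 33793 = 44588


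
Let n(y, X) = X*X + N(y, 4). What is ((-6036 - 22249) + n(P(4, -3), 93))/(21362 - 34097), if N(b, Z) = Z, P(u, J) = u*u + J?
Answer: 6544/4245 ≈ 1.5416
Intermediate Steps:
P(u, J) = J + u² (P(u, J) = u² + J = J + u²)
n(y, X) = 4 + X² (n(y, X) = X*X + 4 = X² + 4 = 4 + X²)
((-6036 - 22249) + n(P(4, -3), 93))/(21362 - 34097) = ((-6036 - 22249) + (4 + 93²))/(21362 - 34097) = (-28285 + (4 + 8649))/(-12735) = (-28285 + 8653)*(-1/12735) = -19632*(-1/12735) = 6544/4245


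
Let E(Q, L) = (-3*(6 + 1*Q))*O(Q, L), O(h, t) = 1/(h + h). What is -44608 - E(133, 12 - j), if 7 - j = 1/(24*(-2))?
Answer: -11865311/266 ≈ -44606.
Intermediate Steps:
O(h, t) = 1/(2*h)
j = 337/48 (j = 7 - 1/(24*(-2)) = 7 - 1/(-48) = 7 - 1*(-1/48) = 7 + 1/48 = 337/48 ≈ 7.0208)
E(Q, L) = (-18 - 3*Q)/(2*Q) (E(Q, L) = (-3*(6 + 1*Q))*(1/(2*Q)) = (-3*(6 + Q))*(1/(2*Q)) = (-18 - 3*Q)*(1/(2*Q)) = (-18 - 3*Q)/(2*Q))
-44608 - E(133, 12 - j) = -44608 - (-3/2 - 9/133) = -44608 - 1*(-417/266) = -44608 + 417/266 = -11865311/266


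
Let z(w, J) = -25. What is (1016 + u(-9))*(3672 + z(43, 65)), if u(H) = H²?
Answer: 4000759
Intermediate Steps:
(1016 + u(-9))*(3672 + z(43, 65)) = (1016 + (-9)²)*(3672 - 25) = (1016 + 81)*3647 = 1097*3647 = 4000759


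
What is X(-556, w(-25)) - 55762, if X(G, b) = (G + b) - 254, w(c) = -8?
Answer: -56580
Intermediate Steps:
X(G, b) = -254 + G + b
X(-556, w(-25)) - 55762 = (-254 - 556 - 8) - 55762 = -818 - 55762 = -56580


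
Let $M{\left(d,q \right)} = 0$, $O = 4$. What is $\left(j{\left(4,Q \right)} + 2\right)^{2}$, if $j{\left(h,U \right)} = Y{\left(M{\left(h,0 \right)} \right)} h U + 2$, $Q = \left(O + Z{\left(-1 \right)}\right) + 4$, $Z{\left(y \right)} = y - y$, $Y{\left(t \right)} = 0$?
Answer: $16$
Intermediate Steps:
$Z{\left(y \right)} = 0$
$Q = 8$ ($Q = \left(4 + 0\right) + 4 = 4 + 4 = 8$)
$j{\left(h,U \right)} = 2$ ($j{\left(h,U \right)} = 0 h U + 2 = 0 U + 2 = 0 + 2 = 2$)
$\left(j{\left(4,Q \right)} + 2\right)^{2} = \left(2 + 2\right)^{2} = 4^{2} = 16$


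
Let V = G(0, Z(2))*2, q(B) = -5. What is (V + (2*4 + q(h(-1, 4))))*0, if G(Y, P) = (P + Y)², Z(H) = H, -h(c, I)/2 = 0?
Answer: 0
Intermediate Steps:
h(c, I) = 0 (h(c, I) = -2*0 = 0)
V = 8 (V = (2 + 0)²*2 = 2²*2 = 4*2 = 8)
(V + (2*4 + q(h(-1, 4))))*0 = (8 + (2*4 - 5))*0 = (8 + (8 - 5))*0 = (8 + 3)*0 = 11*0 = 0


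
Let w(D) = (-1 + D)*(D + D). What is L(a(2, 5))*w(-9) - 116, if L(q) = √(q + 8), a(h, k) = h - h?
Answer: -116 + 360*√2 ≈ 393.12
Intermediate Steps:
a(h, k) = 0
w(D) = 2*D*(-1 + D) (w(D) = (-1 + D)*(2*D) = 2*D*(-1 + D))
L(q) = √(8 + q)
L(a(2, 5))*w(-9) - 116 = √(8 + 0)*(2*(-9)*(-1 - 9)) - 116 = √8*(2*(-9)*(-10)) - 116 = (2*√2)*180 - 116 = 360*√2 - 116 = -116 + 360*√2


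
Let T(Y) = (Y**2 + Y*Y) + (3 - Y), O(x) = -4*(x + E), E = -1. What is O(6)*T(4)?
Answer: -620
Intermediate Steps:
O(x) = 4 - 4*x (O(x) = -4*(x - 1) = -4*(-1 + x) = 4 - 4*x)
T(Y) = 3 - Y + 2*Y**2 (T(Y) = (Y**2 + Y**2) + (3 - Y) = 2*Y**2 + (3 - Y) = 3 - Y + 2*Y**2)
O(6)*T(4) = (4 - 4*6)*(3 - 1*4 + 2*4**2) = (4 - 24)*(3 - 4 + 2*16) = -20*(3 - 4 + 32) = -20*31 = -620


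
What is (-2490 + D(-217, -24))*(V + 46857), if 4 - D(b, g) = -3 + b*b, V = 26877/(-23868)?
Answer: -30195611973/13 ≈ -2.3227e+9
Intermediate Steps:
V = -527/468 (V = 26877*(-1/23868) = -527/468 ≈ -1.1261)
D(b, g) = 7 - b**2 (D(b, g) = 4 - (-3 + b*b) = 4 - (-3 + b**2) = 4 + (3 - b**2) = 7 - b**2)
(-2490 + D(-217, -24))*(V + 46857) = (-2490 + (7 - 1*(-217)**2))*(-527/468 + 46857) = (-2490 + (7 - 1*47089))*(21928549/468) = (-2490 + (7 - 47089))*(21928549/468) = (-2490 - 47082)*(21928549/468) = -49572*21928549/468 = -30195611973/13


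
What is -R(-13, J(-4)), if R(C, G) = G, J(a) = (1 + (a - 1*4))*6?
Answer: 42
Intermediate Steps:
J(a) = -18 + 6*a (J(a) = (1 + (a - 4))*6 = (1 + (-4 + a))*6 = (-3 + a)*6 = -18 + 6*a)
-R(-13, J(-4)) = -(-18 + 6*(-4)) = -(-18 - 24) = -1*(-42) = 42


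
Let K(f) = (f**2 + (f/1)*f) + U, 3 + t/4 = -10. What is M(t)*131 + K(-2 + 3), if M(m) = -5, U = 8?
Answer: -645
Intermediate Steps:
t = -52 (t = -12 + 4*(-10) = -12 - 40 = -52)
K(f) = 8 + 2*f**2 (K(f) = (f**2 + (f/1)*f) + 8 = (f**2 + (f*1)*f) + 8 = (f**2 + f*f) + 8 = (f**2 + f**2) + 8 = 2*f**2 + 8 = 8 + 2*f**2)
M(t)*131 + K(-2 + 3) = -5*131 + (8 + 2*(-2 + 3)**2) = -655 + (8 + 2*1**2) = -655 + (8 + 2*1) = -655 + (8 + 2) = -655 + 10 = -645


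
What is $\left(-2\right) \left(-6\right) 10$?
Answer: $120$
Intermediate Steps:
$\left(-2\right) \left(-6\right) 10 = 12 \cdot 10 = 120$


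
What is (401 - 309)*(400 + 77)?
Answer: 43884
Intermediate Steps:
(401 - 309)*(400 + 77) = 92*477 = 43884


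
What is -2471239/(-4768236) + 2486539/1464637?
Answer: 15475872850447/6983734870332 ≈ 2.2160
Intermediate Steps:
-2471239/(-4768236) + 2486539/1464637 = -2471239*(-1/4768236) + 2486539*(1/1464637) = 2471239/4768236 + 2486539/1464637 = 15475872850447/6983734870332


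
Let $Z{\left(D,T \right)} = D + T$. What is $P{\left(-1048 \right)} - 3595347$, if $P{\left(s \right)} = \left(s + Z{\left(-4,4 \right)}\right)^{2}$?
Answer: $-2497043$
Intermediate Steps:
$P{\left(s \right)} = s^{2}$ ($P{\left(s \right)} = \left(s + \left(-4 + 4\right)\right)^{2} = \left(s + 0\right)^{2} = s^{2}$)
$P{\left(-1048 \right)} - 3595347 = \left(-1048\right)^{2} - 3595347 = 1098304 - 3595347 = -2497043$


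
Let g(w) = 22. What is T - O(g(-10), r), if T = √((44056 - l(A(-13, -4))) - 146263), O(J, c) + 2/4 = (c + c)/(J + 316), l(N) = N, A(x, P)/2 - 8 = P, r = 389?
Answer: -609/338 + I*√102215 ≈ -1.8018 + 319.71*I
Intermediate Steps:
A(x, P) = 16 + 2*P
O(J, c) = -½ + 2*c/(316 + J) (O(J, c) = -½ + (c + c)/(J + 316) = -½ + (2*c)/(316 + J) = -½ + 2*c/(316 + J))
T = I*√102215 (T = √((44056 - (16 + 2*(-4))) - 146263) = √((44056 - (16 - 8)) - 146263) = √((44056 - 1*8) - 146263) = √((44056 - 8) - 146263) = √(44048 - 146263) = √(-102215) = I*√102215 ≈ 319.71*I)
T - O(g(-10), r) = I*√102215 - (-316 - 1*22 + 4*389)/(2*(316 + 22)) = I*√102215 - (-316 - 22 + 1556)/(2*338) = I*√102215 - 1218/(2*338) = I*√102215 - 1*609/338 = I*√102215 - 609/338 = -609/338 + I*√102215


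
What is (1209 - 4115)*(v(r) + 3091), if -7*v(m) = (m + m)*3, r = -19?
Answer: -63208406/7 ≈ -9.0298e+6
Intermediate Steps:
v(m) = -6*m/7 (v(m) = -(m + m)*3/7 = -2*m*3/7 = -6*m/7)
(1209 - 4115)*(v(r) + 3091) = (1209 - 4115)*(-6/7*(-19) + 3091) = -2906*(114/7 + 3091) = -2906*21751/7 = -63208406/7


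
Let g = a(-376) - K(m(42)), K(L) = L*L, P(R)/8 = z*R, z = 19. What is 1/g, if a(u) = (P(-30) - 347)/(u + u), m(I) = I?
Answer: -752/1321621 ≈ -0.00056900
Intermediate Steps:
P(R) = 152*R (P(R) = 8*(19*R) = 152*R)
a(u) = -4907/(2*u) (a(u) = (152*(-30) - 347)/(u + u) = (-4560 - 347)/((2*u)) = -4907/(2*u))
K(L) = L²
g = -1321621/752 (g = -4907/2/(-376) - 1*42² = -4907/2*(-1/376) - 1*1764 = 4907/752 - 1764 = -1321621/752 ≈ -1757.5)
1/g = 1/(-1321621/752) = -752/1321621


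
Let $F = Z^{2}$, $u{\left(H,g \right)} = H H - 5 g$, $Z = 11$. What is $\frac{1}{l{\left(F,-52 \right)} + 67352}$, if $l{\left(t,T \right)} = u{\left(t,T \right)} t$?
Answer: $\frac{1}{1870373} \approx 5.3465 \cdot 10^{-7}$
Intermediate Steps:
$u{\left(H,g \right)} = H^{2} - 5 g$
$F = 121$ ($F = 11^{2} = 121$)
$l{\left(t,T \right)} = t \left(t^{2} - 5 T\right)$ ($l{\left(t,T \right)} = \left(t^{2} - 5 T\right) t = t \left(t^{2} - 5 T\right)$)
$\frac{1}{l{\left(F,-52 \right)} + 67352} = \frac{1}{121 \left(121^{2} - -260\right) + 67352} = \frac{1}{121 \left(14641 + 260\right) + 67352} = \frac{1}{121 \cdot 14901 + 67352} = \frac{1}{1803021 + 67352} = \frac{1}{1870373}$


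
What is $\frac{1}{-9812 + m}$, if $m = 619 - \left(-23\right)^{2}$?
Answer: $- \frac{1}{9722} \approx -0.00010286$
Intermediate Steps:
$m = 90$ ($m = 619 - 529 = 90$)
$\frac{1}{-9812 + m} = \frac{1}{-9812 + 90} = \frac{1}{-9722} = - \frac{1}{9722}$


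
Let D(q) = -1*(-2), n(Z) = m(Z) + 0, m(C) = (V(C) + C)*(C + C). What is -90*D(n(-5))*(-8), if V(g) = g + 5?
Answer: 1440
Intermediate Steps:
V(g) = 5 + g
m(C) = 2*C*(5 + 2*C) (m(C) = ((5 + C) + C)*(C + C) = (5 + 2*C)*(2*C) = 2*C*(5 + 2*C))
n(Z) = 2*Z*(5 + 2*Z) (n(Z) = 2*Z*(5 + 2*Z) + 0 = 2*Z*(5 + 2*Z))
D(q) = 2
-90*D(n(-5))*(-8) = -90*2*(-8) = -180*(-8) = 1440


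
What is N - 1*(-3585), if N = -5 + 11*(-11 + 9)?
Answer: 3558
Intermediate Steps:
N = -27 (N = -5 + 11*(-2) = -5 - 22 = -27)
N - 1*(-3585) = -27 - 1*(-3585) = -27 + 3585 = 3558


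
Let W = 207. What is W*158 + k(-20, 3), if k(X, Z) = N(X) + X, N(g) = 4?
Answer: 32690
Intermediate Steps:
k(X, Z) = 4 + X
W*158 + k(-20, 3) = 207*158 + (4 - 20) = 32706 - 16 = 32690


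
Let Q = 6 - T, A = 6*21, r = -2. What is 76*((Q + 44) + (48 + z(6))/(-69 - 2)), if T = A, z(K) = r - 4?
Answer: -413288/71 ≈ -5821.0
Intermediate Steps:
z(K) = -6 (z(K) = -2 - 4 = -6)
A = 126
T = 126
Q = -120 (Q = 6 - 1*126 = 6 - 126 = -120)
76*((Q + 44) + (48 + z(6))/(-69 - 2)) = 76*((-120 + 44) + (48 - 6)/(-69 - 2)) = 76*(-76 + 42/(-71)) = 76*(-76 + 42*(-1/71)) = 76*(-76 - 42/71) = 76*(-5438/71) = -413288/71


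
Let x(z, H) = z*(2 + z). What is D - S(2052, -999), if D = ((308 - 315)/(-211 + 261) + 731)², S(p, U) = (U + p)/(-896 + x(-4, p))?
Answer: 98819142201/185000 ≈ 5.3416e+5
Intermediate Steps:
S(p, U) = -U/888 - p/888 (S(p, U) = (U + p)/(-896 - 4*(2 - 4)) = (U + p)/(-896 - 4*(-2)) = (U + p)/(-896 + 8) = (U + p)/(-888) = (U + p)*(-1/888) = -U/888 - p/888)
D = 1335390849/2500 (D = (-7/50 + 731)² = (36543/50)² = 1335390849/2500 ≈ 5.3416e+5)
D - S(2052, -999) = 1335390849/2500 - (-1/888*(-999) - 1/888*2052) = 1335390849/2500 - (9/8 - 171/74) = 1335390849/2500 - 1*(-351/296) = 1335390849/2500 + 351/296 = 98819142201/185000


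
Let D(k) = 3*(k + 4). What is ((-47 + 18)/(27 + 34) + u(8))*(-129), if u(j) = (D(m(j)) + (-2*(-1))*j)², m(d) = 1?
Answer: -7558368/61 ≈ -1.2391e+5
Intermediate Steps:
D(k) = 12 + 3*k (D(k) = 3*(4 + k) = 12 + 3*k)
u(j) = (15 + 2*j)² (u(j) = ((12 + 3*1) + (-2*(-1))*j)² = ((12 + 3) + 2*j)² = (15 + 2*j)²)
((-47 + 18)/(27 + 34) + u(8))*(-129) = ((-47 + 18)/(27 + 34) + (15 + 2*8)²)*(-129) = (-29/61 + (15 + 16)²)*(-129) = (-29*1/61 + 31²)*(-129) = (-29/61 + 961)*(-129) = (58592/61)*(-129) = -7558368/61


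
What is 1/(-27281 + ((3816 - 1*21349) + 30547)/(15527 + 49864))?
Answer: -21797/594639619 ≈ -3.6656e-5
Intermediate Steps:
1/(-27281 + ((3816 - 1*21349) + 30547)/(15527 + 49864)) = 1/(-27281 + ((3816 - 21349) + 30547)/65391) = 1/(-27281 + (-17533 + 30547)*(1/65391)) = 1/(-27281 + 13014*(1/65391)) = 1/(-27281 + 4338/21797) = 1/(-594639619/21797) = -21797/594639619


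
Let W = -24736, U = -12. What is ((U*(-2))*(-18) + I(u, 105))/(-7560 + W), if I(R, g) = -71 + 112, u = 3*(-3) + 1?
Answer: 391/32296 ≈ 0.012107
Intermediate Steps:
u = -8 (u = -9 + 1 = -8)
I(R, g) = 41
((U*(-2))*(-18) + I(u, 105))/(-7560 + W) = (-12*(-2)*(-18) + 41)/(-7560 - 24736) = (24*(-18) + 41)/(-32296) = (-432 + 41)*(-1/32296) = -391*(-1/32296) = 391/32296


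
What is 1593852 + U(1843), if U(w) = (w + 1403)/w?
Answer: 2937472482/1843 ≈ 1.5939e+6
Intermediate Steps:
U(w) = (1403 + w)/w
1593852 + U(1843) = 1593852 + (1403 + 1843)/1843 = 1593852 + (1/1843)*3246 = 1593852 + 3246/1843 = 2937472482/1843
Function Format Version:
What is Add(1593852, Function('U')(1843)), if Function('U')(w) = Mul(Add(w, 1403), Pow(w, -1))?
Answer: Rational(2937472482, 1843) ≈ 1.5939e+6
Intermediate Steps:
Function('U')(w) = Mul(Pow(w, -1), Add(1403, w)) (Function('U')(w) = Mul(Add(1403, w), Pow(w, -1)) = Mul(Pow(w, -1), Add(1403, w)))
Add(1593852, Function('U')(1843)) = Add(1593852, Mul(Pow(1843, -1), Add(1403, 1843))) = Add(1593852, Mul(Rational(1, 1843), 3246)) = Add(1593852, Rational(3246, 1843)) = Rational(2937472482, 1843)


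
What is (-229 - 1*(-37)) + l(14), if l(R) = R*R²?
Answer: 2552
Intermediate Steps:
l(R) = R³
(-229 - 1*(-37)) + l(14) = (-229 - 1*(-37)) + 14³ = (-229 + 37) + 2744 = -192 + 2744 = 2552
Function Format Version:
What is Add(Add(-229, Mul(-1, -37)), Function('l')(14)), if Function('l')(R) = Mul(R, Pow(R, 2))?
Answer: 2552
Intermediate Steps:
Function('l')(R) = Pow(R, 3)
Add(Add(-229, Mul(-1, -37)), Function('l')(14)) = Add(Add(-229, Mul(-1, -37)), Pow(14, 3)) = Add(Add(-229, 37), 2744) = Add(-192, 2744) = 2552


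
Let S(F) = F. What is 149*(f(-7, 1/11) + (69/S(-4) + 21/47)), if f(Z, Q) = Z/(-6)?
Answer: -1314031/564 ≈ -2329.8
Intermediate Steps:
f(Z, Q) = -Z/6 (f(Z, Q) = Z*(-1/6) = -Z/6)
149*(f(-7, 1/11) + (69/S(-4) + 21/47)) = 149*(-1/6*(-7) + (69/(-4) + 21/47)) = 149*(7/6 + (69*(-1/4) + 21*(1/47))) = 149*(7/6 + (-69/4 + 21/47)) = 149*(7/6 - 3159/188) = 149*(-8819/564) = -1314031/564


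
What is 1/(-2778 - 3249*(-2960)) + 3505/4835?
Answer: 12505784887/17251202640 ≈ 0.72492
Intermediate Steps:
1/(-2778 - 3249*(-2960)) + 3505/4835 = -1/2960/(-6027) + 3505*(1/4835) = -1/6027*(-1/2960) + 701/967 = 1/17839920 + 701/967 = 12505784887/17251202640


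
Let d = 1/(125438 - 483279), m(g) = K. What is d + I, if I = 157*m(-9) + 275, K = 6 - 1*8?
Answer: -13955800/357841 ≈ -39.000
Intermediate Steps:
K = -2 (K = 6 - 8 = -2)
m(g) = -2
d = -1/357841 (d = 1/(-357841) = -1/357841 ≈ -2.7945e-6)
I = -39 (I = 157*(-2) + 275 = -314 + 275 = -39)
d + I = -1/357841 - 39 = -13955800/357841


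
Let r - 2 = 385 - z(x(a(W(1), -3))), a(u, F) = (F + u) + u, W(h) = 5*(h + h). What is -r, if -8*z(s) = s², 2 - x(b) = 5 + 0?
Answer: -3105/8 ≈ -388.13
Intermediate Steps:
W(h) = 10*h (W(h) = 5*(2*h) = 10*h)
a(u, F) = F + 2*u
x(b) = -3 (x(b) = 2 - (5 + 0) = 2 - 1*5 = 2 - 5 = -3)
z(s) = -s²/8
r = 3105/8 (r = 2 + (385 - (-1)*(-3)²/8) = 2 + (385 - (-1)*9/8) = 2 + (385 - 1*(-9/8)) = 2 + (385 + 9/8) = 2 + 3089/8 = 3105/8 ≈ 388.13)
-r = -1*3105/8 = -3105/8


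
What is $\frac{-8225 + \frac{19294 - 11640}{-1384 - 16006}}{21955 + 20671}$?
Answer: $- \frac{35760101}{185316535} \approx -0.19297$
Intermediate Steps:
$\frac{-8225 + \frac{19294 - 11640}{-1384 - 16006}}{21955 + 20671} = \frac{-8225 + \frac{7654}{-17390}}{42626} = \left(-8225 + 7654 \left(- \frac{1}{17390}\right)\right) \frac{1}{42626} = \left(-8225 - \frac{3827}{8695}\right) \frac{1}{42626} = \left(- \frac{71520202}{8695}\right) \frac{1}{42626} = - \frac{35760101}{185316535}$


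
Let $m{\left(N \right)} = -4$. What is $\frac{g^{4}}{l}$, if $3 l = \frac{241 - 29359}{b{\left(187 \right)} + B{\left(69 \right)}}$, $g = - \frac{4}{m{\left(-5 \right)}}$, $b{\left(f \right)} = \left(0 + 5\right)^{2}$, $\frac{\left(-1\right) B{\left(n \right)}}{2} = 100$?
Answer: $\frac{175}{9706} \approx 0.01803$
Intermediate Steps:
$B{\left(n \right)} = -200$ ($B{\left(n \right)} = \left(-2\right) 100 = -200$)
$b{\left(f \right)} = 25$ ($b{\left(f \right)} = 5^{2} = 25$)
$g = 1$ ($g = - \frac{4}{-4} = \left(-4\right) \left(- \frac{1}{4}\right) = 1$)
$l = \frac{9706}{175}$ ($l = \frac{\left(241 - 29359\right) \frac{1}{25 - 200}}{3} = \frac{\left(-29118\right) \frac{1}{-175}}{3} = \frac{\left(-29118\right) \left(- \frac{1}{175}\right)}{3} = \frac{1}{3} \cdot \frac{29118}{175} = \frac{9706}{175} \approx 55.463$)
$\frac{g^{4}}{l} = \frac{1^{4}}{\frac{9706}{175}} = 1 \cdot \frac{175}{9706} = \frac{175}{9706}$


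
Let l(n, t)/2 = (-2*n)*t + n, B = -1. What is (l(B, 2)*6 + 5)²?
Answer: 1681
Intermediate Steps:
l(n, t) = 2*n - 4*n*t (l(n, t) = 2*((-2*n)*t + n) = 2*(-2*n*t + n) = 2*(n - 2*n*t) = 2*n - 4*n*t)
(l(B, 2)*6 + 5)² = ((2*(-1)*(1 - 2*2))*6 + 5)² = ((2*(-1)*(1 - 4))*6 + 5)² = ((2*(-1)*(-3))*6 + 5)² = (6*6 + 5)² = (36 + 5)² = 41² = 1681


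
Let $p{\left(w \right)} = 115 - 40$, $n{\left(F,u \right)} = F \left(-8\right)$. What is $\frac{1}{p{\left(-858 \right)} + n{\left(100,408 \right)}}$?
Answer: $- \frac{1}{725} \approx -0.0013793$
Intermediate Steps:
$n{\left(F,u \right)} = - 8 F$
$p{\left(w \right)} = 75$
$\frac{1}{p{\left(-858 \right)} + n{\left(100,408 \right)}} = \frac{1}{75 - 800} = \frac{1}{-725} = - \frac{1}{725}$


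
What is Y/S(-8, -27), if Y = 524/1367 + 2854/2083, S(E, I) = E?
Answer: -2496455/11389844 ≈ -0.21918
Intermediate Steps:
Y = 4992910/2847461 (Y = 524*(1/1367) + 2854*(1/2083) = 524/1367 + 2854/2083 = 4992910/2847461 ≈ 1.7535)
Y/S(-8, -27) = (4992910/2847461)/(-8) = (4992910/2847461)*(-⅛) = -2496455/11389844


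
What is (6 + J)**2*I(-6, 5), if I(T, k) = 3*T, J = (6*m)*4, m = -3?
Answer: -78408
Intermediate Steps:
J = -72 (J = (6*(-3))*4 = -18*4 = -72)
(6 + J)**2*I(-6, 5) = (6 - 72)**2*(3*(-6)) = (-66)**2*(-18) = 4356*(-18) = -78408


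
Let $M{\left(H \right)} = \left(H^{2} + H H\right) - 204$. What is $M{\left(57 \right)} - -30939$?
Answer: $37233$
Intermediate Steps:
$M{\left(H \right)} = -204 + 2 H^{2}$ ($M{\left(H \right)} = \left(H^{2} + H^{2}\right) - 204 = 2 H^{2} - 204 = -204 + 2 H^{2}$)
$M{\left(57 \right)} - -30939 = \left(-204 + 2 \cdot 57^{2}\right) - -30939 = \left(-204 + 2 \cdot 3249\right) + 30939 = \left(-204 + 6498\right) + 30939 = 6294 + 30939 = 37233$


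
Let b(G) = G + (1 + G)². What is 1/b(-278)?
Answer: 1/76451 ≈ 1.3080e-5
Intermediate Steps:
1/b(-278) = 1/(-278 + (1 - 278)²) = 1/(-278 + (-277)²) = 1/(-278 + 76729) = 1/76451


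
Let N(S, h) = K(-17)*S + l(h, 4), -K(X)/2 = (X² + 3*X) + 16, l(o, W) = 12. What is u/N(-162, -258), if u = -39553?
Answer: -39553/82308 ≈ -0.48055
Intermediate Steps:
K(X) = -32 - 6*X - 2*X² (K(X) = -2*((X² + 3*X) + 16) = -2*(16 + X² + 3*X) = -32 - 6*X - 2*X²)
N(S, h) = 12 - 508*S (N(S, h) = (-32 - 6*(-17) - 2*(-17)²)*S + 12 = (-32 + 102 - 2*289)*S + 12 = (-32 + 102 - 578)*S + 12 = -508*S + 12 = 12 - 508*S)
u/N(-162, -258) = -39553/(12 - 508*(-162)) = -39553/(12 + 82296) = -39553/82308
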